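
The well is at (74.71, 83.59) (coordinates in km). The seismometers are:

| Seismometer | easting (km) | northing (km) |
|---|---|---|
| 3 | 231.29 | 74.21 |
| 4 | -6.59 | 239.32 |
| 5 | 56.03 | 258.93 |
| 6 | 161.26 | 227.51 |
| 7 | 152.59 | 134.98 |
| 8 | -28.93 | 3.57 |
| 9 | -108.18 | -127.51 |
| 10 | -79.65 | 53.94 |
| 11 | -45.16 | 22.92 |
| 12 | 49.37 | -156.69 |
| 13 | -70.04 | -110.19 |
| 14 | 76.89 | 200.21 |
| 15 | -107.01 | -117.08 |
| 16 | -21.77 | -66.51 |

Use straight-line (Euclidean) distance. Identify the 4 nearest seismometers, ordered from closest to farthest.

Distances from (74.71, 83.59):
3: √((156.58)² + (-9.38)²) = √(24517.2964 + 87.9844) = 156.86 km
4: √((-81.30)² + (155.73)²) = √(6609.6900 + 24251.8329) = 175.67 km
5: √((-18.68)² + (175.34)²) = √(348.9424 + 30744.1156) = 176.33 km
6: √((86.55)² + (143.92)²) = √(7490.9025 + 20712.9664) = 167.94 km
7: √((77.88)² + (51.39)²) = √(6065.2944 + 2640.9321) = 93.31 km
8: √((-103.64)² + (-80.02)²) = √(10741.2496 + 6403.2004) = 130.94 km
9: √((-182.89)² + (-211.10)²) = √(33448.7521 + 44563.2100) = 279.31 km
10: √((-154.36)² + (-29.65)²) = √(23827.0096 + 879.1225) = 157.18 km
11: √((-119.87)² + (-60.67)²) = √(14368.8169 + 3680.8489) = 134.35 km
12: √((-25.34)² + (-240.28)²) = √(642.1156 + 57734.4784) = 241.61 km
13: √((-144.75)² + (-193.78)²) = √(20952.5625 + 37550.6884) = 241.87 km
14: √((2.18)² + (116.62)²) = √(4.7524 + 13600.2244) = 116.64 km
15: √((-181.72)² + (-200.67)²) = √(33022.1584 + 40268.4489) = 270.72 km
16: √((-96.48)² + (-150.10)²) = √(9308.3904 + 22530.0100) = 178.43 km
Sorted: 7 (93.31 km) < 14 (116.64 km) < 8 (130.94 km) < 11 (134.35 km) < 3 (156.86 km) < 10 (157.18 km) < …

7, 14, 8, 11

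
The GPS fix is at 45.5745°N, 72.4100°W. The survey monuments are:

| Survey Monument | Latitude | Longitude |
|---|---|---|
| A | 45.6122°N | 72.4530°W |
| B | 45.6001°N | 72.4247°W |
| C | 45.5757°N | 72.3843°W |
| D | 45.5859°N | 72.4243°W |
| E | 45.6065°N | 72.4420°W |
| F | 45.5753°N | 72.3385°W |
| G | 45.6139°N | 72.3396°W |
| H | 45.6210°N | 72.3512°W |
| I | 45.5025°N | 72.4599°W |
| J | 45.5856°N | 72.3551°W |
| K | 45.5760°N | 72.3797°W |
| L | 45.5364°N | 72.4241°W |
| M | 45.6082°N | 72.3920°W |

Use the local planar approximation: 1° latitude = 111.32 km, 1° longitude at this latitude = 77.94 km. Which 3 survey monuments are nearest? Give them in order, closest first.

Distances from 45.5745°N, 72.4100°W:
A: 5.3707 km
B: 3.0715 km
C: 2.0075 km
D: 1.6890 km
E: 4.3486 km
F: 5.5734 km
G: 7.0245 km
H: 6.9136 km
I: 8.9088 km
J: 4.4537 km
K: 2.3675 km
L: 4.3814 km
M: 4.0052 km
Sorted: D (1.6890 km) < C (2.0075 km) < K (2.3675 km) < B (3.0715 km) < M (4.0052 km) < …

D, C, K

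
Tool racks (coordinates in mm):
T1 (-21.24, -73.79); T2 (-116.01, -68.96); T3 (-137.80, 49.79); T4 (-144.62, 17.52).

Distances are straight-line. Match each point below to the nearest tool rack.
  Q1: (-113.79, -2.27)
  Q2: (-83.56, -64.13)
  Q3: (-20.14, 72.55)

Q1→T4; Q2→T2; Q3→T3

Q1 at (-113.79, -2.27):
  T1: √((92.55)² + (-71.52)²) = √(8565.5025 + 5115.1104) = 116.96 mm
  T2: √((-2.22)² + (-66.69)²) = √(4.9284 + 4447.5561) = 66.73 mm
  T3: √((-24.01)² + (52.06)²) = √(576.4801 + 2710.2436) = 57.33 mm
  T4: √((-30.83)² + (19.79)²) = √(950.4889 + 391.6441) = 36.64 mm
  → nearest: T4 (36.64 mm)
Q2 at (-83.56, -64.13):
  T1: √((62.32)² + (-9.66)²) = √(3883.7824 + 93.3156) = 63.06 mm
  T2: √((-32.45)² + (-4.83)²) = √(1053.0025 + 23.3289) = 32.81 mm
  T3: √((-54.24)² + (113.92)²) = √(2941.9776 + 12977.7664) = 126.17 mm
  T4: √((-61.06)² + (81.65)²) = √(3728.3236 + 6666.7225) = 101.96 mm
  → nearest: T2 (32.81 mm)
Q3 at (-20.14, 72.55):
  T1: √((-1.10)² + (-146.34)²) = √(1.2100 + 21415.3956) = 146.34 mm
  T2: √((-95.87)² + (-141.51)²) = √(9191.0569 + 20025.0801) = 170.93 mm
  T3: √((-117.66)² + (-22.76)²) = √(13843.8756 + 518.0176) = 119.84 mm
  T4: √((-124.48)² + (-55.03)²) = √(15495.2704 + 3028.3009) = 136.10 mm
  → nearest: T3 (119.84 mm)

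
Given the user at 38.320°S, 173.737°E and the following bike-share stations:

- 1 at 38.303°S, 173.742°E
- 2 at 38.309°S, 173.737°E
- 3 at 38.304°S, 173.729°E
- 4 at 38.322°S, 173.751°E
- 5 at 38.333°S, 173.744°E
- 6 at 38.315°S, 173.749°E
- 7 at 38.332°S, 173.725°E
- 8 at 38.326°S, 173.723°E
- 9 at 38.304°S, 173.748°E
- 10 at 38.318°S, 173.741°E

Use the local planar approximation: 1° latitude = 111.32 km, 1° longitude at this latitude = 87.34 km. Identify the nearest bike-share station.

10

Distances from 38.320°S, 173.737°E:
1: √((0.017·111.32)² + (0.005·87.34)²) = √(3.58133 + 0.19071) = 1.942 km
2: √((0.011·111.32)² + (0.000·87.34)²) = √(1.49945 + 0.00000) = 1.225 km
3: √((0.016·111.32)² + (-0.008·87.34)²) = √(3.17239 + 0.48821) = 1.913 km
4: √((-0.002·111.32)² + (0.014·87.34)²) = √(0.04957 + 1.49514) = 1.243 km
5: √((-0.013·111.32)² + (0.007·87.34)²) = √(2.09427 + 0.37379) = 1.571 km
6: √((0.005·111.32)² + (0.012·87.34)²) = √(0.30980 + 1.09847) = 1.187 km
7: √((-0.012·111.32)² + (-0.012·87.34)²) = √(1.78447 + 1.09847) = 1.698 km
8: √((-0.006·111.32)² + (-0.014·87.34)²) = √(0.44612 + 1.49514) = 1.393 km
9: √((0.016·111.32)² + (0.011·87.34)²) = √(3.17239 + 0.92302) = 2.024 km
10: √((0.002·111.32)² + (0.004·87.34)²) = √(0.04957 + 0.12205) = 0.414 km
Minimum: 10 at 0.414 km.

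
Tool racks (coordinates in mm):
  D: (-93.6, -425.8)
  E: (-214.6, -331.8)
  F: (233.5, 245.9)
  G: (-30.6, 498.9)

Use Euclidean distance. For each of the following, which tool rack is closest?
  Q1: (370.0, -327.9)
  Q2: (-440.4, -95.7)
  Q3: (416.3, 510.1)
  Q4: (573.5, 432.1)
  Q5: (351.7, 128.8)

Q1→D; Q2→E; Q3→F; Q4→F; Q5→F

Q1 at (370.0, -327.9):
  D: √((-463.6)² + (-97.9)²) = √(214924.960 + 9584.410) = 473.8 mm
  E: √((-584.6)² + (-3.9)²) = √(341757.160 + 15.210) = 584.6 mm
  F: √((-136.5)² + (573.8)²) = √(18632.250 + 329246.440) = 589.8 mm
  G: √((-400.6)² + (826.8)²) = √(160480.360 + 683598.240) = 918.7 mm
  → nearest: D (473.8 mm)
Q2 at (-440.4, -95.7):
  D: √((346.8)² + (-330.1)²) = √(120270.240 + 108966.010) = 478.8 mm
  E: √((225.8)² + (-236.1)²) = √(50985.640 + 55743.210) = 326.7 mm
  F: √((673.9)² + (341.6)²) = √(454141.210 + 116690.560) = 755.5 mm
  G: √((409.8)² + (594.6)²) = √(167936.040 + 353549.160) = 722.1 mm
  → nearest: E (326.7 mm)
Q3 at (416.3, 510.1):
  D: √((-509.9)² + (-935.9)²) = √(259998.010 + 875908.810) = 1065.8 mm
  E: √((-630.9)² + (-841.9)²) = √(398034.810 + 708795.610) = 1052.1 mm
  F: √((-182.8)² + (-264.2)²) = √(33415.840 + 69801.640) = 321.3 mm
  G: √((-446.9)² + (-11.2)²) = √(199719.610 + 125.440) = 447.0 mm
  → nearest: F (321.3 mm)
Q4 at (573.5, 432.1):
  D: √((-667.1)² + (-857.9)²) = √(445022.410 + 735992.410) = 1086.7 mm
  E: √((-788.1)² + (-763.9)²) = √(621101.610 + 583543.210) = 1097.6 mm
  F: √((-340.0)² + (-186.2)²) = √(115600.000 + 34670.440) = 387.6 mm
  G: √((-604.1)² + (66.8)²) = √(364936.810 + 4462.240) = 607.8 mm
  → nearest: F (387.6 mm)
Q5 at (351.7, 128.8):
  D: √((-445.3)² + (-554.6)²) = √(198292.090 + 307581.160) = 711.2 mm
  E: √((-566.3)² + (-460.6)²) = √(320695.690 + 212152.360) = 730.0 mm
  F: √((-118.2)² + (117.1)²) = √(13971.240 + 13712.410) = 166.4 mm
  G: √((-382.3)² + (370.1)²) = √(146153.290 + 136974.010) = 532.1 mm
  → nearest: F (166.4 mm)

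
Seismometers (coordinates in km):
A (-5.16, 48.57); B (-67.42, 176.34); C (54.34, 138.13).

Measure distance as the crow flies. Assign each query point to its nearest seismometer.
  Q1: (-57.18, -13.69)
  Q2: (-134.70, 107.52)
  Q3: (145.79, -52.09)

Q1→A; Q2→B; Q3→A

Q1 at (-57.18, -13.69):
  A: 81.13 km
  B: 190.31 km
  C: 188.38 km
  → nearest: A (81.13 km)
Q2 at (-134.70, 107.52):
  A: 142.32 km
  B: 96.24 km
  C: 191.50 km
  → nearest: B (96.24 km)
Q3 at (145.79, -52.09):
  A: 181.43 km
  B: 312.47 km
  C: 211.06 km
  → nearest: A (181.43 km)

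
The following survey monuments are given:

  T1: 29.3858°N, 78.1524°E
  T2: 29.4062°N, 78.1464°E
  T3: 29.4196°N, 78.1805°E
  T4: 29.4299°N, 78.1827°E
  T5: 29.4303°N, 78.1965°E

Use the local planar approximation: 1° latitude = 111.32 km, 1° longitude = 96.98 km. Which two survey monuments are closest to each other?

Pairwise distances:
T3–T4: 1.1663 km
T4–T5: 1.3391 km
T3–T5: 1.9561 km
T1–T2: 2.3443 km
T2–T3: 3.6279 km
T2–T4: 4.3993 km
T1–T3: 4.6458 km
T2–T5: 5.5502 km
T1–T4: 5.7215 km
T1–T5: 6.5445 km
Closest pair: T3–T4 at 1.1663 km.

T3 and T4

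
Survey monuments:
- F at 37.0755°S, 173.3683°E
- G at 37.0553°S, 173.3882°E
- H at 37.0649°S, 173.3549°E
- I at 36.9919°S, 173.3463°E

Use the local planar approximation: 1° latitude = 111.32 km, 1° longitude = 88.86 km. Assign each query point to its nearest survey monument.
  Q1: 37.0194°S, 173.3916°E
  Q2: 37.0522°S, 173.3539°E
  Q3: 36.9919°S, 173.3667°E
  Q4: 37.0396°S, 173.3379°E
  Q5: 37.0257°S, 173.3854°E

Q1→G; Q2→H; Q3→I; Q4→H; Q5→G

Q1 at 37.0194°S, 173.3916°E:
  F: 6.5793 km
  G: 4.0078 km
  H: 6.0241 km
  I: 5.0572 km
  → nearest: G (4.0078 km)
Q2 at 37.0522°S, 173.3539°E:
  F: 2.8922 km
  G: 3.0674 km
  H: 1.4166 km
  I: 6.7465 km
  → nearest: H (1.4166 km)
Q3 at 36.9919°S, 173.3667°E:
  F: 9.3074 km
  G: 7.3117 km
  H: 8.1937 km
  I: 1.8127 km
  → nearest: I (1.8127 km)
Q4 at 37.0396°S, 173.3379°E:
  F: 4.8237 km
  G: 4.7992 km
  H: 3.1959 km
  I: 5.3622 km
  → nearest: H (3.1959 km)
Q5 at 37.0257°S, 173.3854°E:
  F: 5.7482 km
  G: 3.3045 km
  H: 5.1369 km
  I: 5.1214 km
  → nearest: G (3.3045 km)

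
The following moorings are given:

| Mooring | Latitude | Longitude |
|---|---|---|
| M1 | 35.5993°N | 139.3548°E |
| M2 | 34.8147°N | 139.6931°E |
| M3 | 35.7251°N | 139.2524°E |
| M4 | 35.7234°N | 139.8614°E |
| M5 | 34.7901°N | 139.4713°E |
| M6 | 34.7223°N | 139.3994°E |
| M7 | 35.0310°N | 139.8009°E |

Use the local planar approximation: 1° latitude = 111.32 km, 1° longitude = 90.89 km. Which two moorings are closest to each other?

M5 and M6

Pairwise distances:
M1–M2: 92.5960 km
M1–M3: 16.8148 km
M1–M4: 48.0726 km
M1–M5: 90.7003 km
M1–M6: 97.7118 km
M1–M7: 75.1412 km
M2–M3: 108.9742 km
M2–M4: 102.3065 km
M2–M5: 20.3446 km
M2–M6: 28.6075 km
M2–M7: 25.9957 km
M3–M4: 55.3523 km
M3–M5: 105.9687 km
M3–M6: 112.4284 km
M3–M7: 91.9541 km
M4–M5: 109.7784 km
M4–M6: 119.0911 km
M4–M7: 77.2739 km
M5–M6: 9.9835 km
M5–M7: 40.2069 km
M6–M7: 50.1259 km
Closest pair: M5–M6 at 9.9835 km.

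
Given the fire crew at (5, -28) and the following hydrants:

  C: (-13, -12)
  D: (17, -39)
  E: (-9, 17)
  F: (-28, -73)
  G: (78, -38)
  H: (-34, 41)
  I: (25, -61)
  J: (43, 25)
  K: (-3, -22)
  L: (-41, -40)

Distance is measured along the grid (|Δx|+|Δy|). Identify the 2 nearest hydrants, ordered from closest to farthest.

Distances from (5, -28):
C: |-18| + |16| = 18 + 16 = 34
D: |12| + |-11| = 12 + 11 = 23
E: |-14| + |45| = 14 + 45 = 59
F: |-33| + |-45| = 33 + 45 = 78
G: |73| + |-10| = 73 + 10 = 83
H: |-39| + |69| = 39 + 69 = 108
I: |20| + |-33| = 20 + 33 = 53
J: |38| + |53| = 38 + 53 = 91
K: |-8| + |6| = 8 + 6 = 14
L: |-46| + |-12| = 46 + 12 = 58
Sorted: K (14) < D (23) < C (34) < I (53) < …

K, D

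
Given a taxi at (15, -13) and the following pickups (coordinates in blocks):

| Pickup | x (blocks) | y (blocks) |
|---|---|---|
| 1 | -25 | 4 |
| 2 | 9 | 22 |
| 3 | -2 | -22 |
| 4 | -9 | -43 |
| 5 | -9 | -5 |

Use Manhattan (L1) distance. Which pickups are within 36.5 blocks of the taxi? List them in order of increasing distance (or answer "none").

3, 5

Distances from (15, -13):
1: |-40| + |17| = 40 + 17 = 57 blocks
2: |-6| + |35| = 6 + 35 = 41 blocks
3: |-17| + |-9| = 17 + 9 = 26 blocks
4: |-24| + |-30| = 24 + 30 = 54 blocks
5: |-24| + |8| = 24 + 8 = 32 blocks
Threshold 36.5 blocks: 3 (26 blocks), 5 (32 blocks) are within range.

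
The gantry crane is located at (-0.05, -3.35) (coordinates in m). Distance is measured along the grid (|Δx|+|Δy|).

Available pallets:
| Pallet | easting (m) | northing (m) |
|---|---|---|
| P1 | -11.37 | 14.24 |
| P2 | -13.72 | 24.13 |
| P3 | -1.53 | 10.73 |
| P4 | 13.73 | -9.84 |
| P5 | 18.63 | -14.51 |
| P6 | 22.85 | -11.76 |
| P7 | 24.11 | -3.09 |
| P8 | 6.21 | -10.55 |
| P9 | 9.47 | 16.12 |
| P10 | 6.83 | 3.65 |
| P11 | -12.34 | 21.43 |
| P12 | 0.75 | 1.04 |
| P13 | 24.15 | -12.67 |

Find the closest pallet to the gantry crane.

P12

Distances from (-0.05, -3.35):
P1: |-11.32| + |17.59| = 11.32 + 17.59 = 28.91 m
P2: |-13.67| + |27.48| = 13.67 + 27.48 = 41.15 m
P3: |-1.48| + |14.08| = 1.48 + 14.08 = 15.56 m
P4: |13.78| + |-6.49| = 13.78 + 6.49 = 20.27 m
P5: |18.68| + |-11.16| = 18.68 + 11.16 = 29.84 m
P6: |22.90| + |-8.41| = 22.90 + 8.41 = 31.31 m
P7: |24.16| + |0.26| = 24.16 + 0.26 = 24.42 m
P8: |6.26| + |-7.20| = 6.26 + 7.20 = 13.46 m
P9: |9.52| + |19.47| = 9.52 + 19.47 = 28.99 m
P10: |6.88| + |7.00| = 6.88 + 7.00 = 13.88 m
P11: |-12.29| + |24.78| = 12.29 + 24.78 = 37.07 m
P12: |0.80| + |4.39| = 0.80 + 4.39 = 5.19 m
P13: |24.20| + |-9.32| = 24.20 + 9.32 = 33.52 m
Minimum: P12 at 5.19 m.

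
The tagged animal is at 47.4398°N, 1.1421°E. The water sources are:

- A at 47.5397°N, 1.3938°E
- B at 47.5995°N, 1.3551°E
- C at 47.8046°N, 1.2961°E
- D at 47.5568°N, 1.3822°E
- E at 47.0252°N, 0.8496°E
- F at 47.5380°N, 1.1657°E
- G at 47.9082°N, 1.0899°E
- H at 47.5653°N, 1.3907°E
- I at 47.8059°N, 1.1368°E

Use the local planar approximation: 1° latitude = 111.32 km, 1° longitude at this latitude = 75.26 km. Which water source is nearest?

F

Distances from 47.4398°N, 1.1421°E:
A: √((0.0999·111.32)² + (0.2517·75.26)²) = √(123.673705 + 358.835052) = 21.9661 km
B: √((0.1597·111.32)² + (0.2130·75.26)²) = √(316.050315 + 256.973083) = 23.9379 km
C: √((0.3648·111.32)² + (0.1540·75.26)²) = √(1649.134414 + 134.329027) = 42.2311 km
D: √((0.1170·111.32)² + (0.2401·75.26)²) = √(169.636037 + 326.522226) = 22.2746 km
E: √((-0.4146·111.32)² + (-0.2925·75.26)²) = √(2130.124516 + 484.596384) = 51.1343 km
F: √((0.0982·111.32)² + (0.0236·75.26)²) = √(119.500403 + 3.154659) = 11.0750 km
G: √((0.4684·111.32)² + (-0.0522·75.26)²) = √(2718.818198 + 15.433678) = 52.2901 km
H: √((0.1255·111.32)² + (0.2486·75.26)²) = √(195.179341 + 350.050479) = 23.3502 km
I: √((0.3661·111.32)² + (-0.0053·75.26)²) = √(1660.909056 + 0.159104) = 40.7562 km
Minimum: F at 11.0750 km.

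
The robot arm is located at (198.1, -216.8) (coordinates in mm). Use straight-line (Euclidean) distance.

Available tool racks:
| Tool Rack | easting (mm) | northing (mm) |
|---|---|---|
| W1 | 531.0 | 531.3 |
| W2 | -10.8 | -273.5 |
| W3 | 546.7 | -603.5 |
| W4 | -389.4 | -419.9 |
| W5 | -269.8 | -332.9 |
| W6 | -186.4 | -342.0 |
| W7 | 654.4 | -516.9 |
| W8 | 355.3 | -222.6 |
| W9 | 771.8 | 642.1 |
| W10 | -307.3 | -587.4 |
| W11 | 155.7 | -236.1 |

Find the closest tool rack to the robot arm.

W11

Distances from (198.1, -216.8):
W1: 818.8 mm
W2: 216.5 mm
W3: 520.6 mm
W4: 621.6 mm
W5: 482.1 mm
W6: 404.4 mm
W7: 546.1 mm
W8: 157.3 mm
W9: 1032.9 mm
W10: 626.7 mm
W11: 46.6 mm
Minimum: W11 at 46.6 mm.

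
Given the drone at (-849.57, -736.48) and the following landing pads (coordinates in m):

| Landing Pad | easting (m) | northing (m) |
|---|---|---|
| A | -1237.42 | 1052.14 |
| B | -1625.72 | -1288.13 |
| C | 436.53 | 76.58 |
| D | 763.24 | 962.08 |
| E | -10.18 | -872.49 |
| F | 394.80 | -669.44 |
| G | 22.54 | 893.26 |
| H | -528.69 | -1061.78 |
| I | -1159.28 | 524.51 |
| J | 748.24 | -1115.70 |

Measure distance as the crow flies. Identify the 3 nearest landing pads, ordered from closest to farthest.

H, E, B

Distances from (-849.57, -736.48):
A: √((-387.85)² + (1788.62)²) = √(150427.6225 + 3199161.5044) = 1830.19 m
B: √((-776.15)² + (-551.65)²) = √(602408.8225 + 304317.7225) = 952.22 m
C: √((1286.10)² + (813.06)²) = √(1654053.2100 + 661066.5636) = 1521.55 m
D: √((1612.81)² + (1698.56)²) = √(2601156.0961 + 2885106.0736) = 2342.28 m
E: √((839.39)² + (-136.01)²) = √(704575.5721 + 18498.7201) = 850.34 m
F: √((1244.37)² + (67.04)²) = √(1548456.6969 + 4494.3616) = 1246.17 m
G: √((872.11)² + (1629.74)²) = √(760575.8521 + 2656052.4676) = 1848.41 m
H: √((320.88)² + (-325.30)²) = √(102963.9744 + 105820.0900) = 456.93 m
I: √((-309.71)² + (1260.99)²) = √(95920.2841 + 1590095.7801) = 1298.47 m
J: √((1597.81)² + (-379.22)²) = √(2552996.7961 + 143807.8084) = 1642.20 m
Sorted: H (456.93 m) < E (850.34 m) < B (952.22 m) < F (1246.17 m) < I (1298.47 m) < …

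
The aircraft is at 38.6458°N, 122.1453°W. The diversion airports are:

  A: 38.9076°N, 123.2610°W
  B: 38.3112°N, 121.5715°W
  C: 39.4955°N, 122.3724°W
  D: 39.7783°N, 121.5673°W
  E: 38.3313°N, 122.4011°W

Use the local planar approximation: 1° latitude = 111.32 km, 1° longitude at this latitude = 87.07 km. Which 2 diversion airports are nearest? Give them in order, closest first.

Distances from 38.6458°N, 122.1453°W:
A: √((0.2618·111.32)² + (-1.1157·87.07)²) = √(849.348022 + 9436.956542) = 101.4214 km
B: √((-0.3346·111.32)² + (0.5738·87.07)²) = √(1387.389069 + 2496.078139) = 62.3175 km
C: √((0.8497·111.32)² + (-0.2271·87.07)²) = √(8947.004007 + 390.995138) = 96.6333 km
D: √((1.1325·111.32)² + (0.5780·87.07)²) = √(15893.619686 + 2532.752576) = 135.7438 km
E: √((-0.3145·111.32)² + (-0.2558·87.07)²) = √(1225.709903 + 496.064524) = 41.4943 km
Sorted: E (41.4943 km) < B (62.3175 km) < C (96.6333 km) < A (101.4214 km) < …

E, B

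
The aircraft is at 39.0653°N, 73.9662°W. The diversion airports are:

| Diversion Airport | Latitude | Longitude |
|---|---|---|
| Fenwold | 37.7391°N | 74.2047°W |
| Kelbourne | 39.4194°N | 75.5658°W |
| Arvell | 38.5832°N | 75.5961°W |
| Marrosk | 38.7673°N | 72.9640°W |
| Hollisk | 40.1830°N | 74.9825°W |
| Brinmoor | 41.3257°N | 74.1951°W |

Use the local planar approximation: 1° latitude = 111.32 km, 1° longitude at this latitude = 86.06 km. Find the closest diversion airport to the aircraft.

Distances from 39.0653°N, 73.9662°W:
Fenwold: √((-1.3262·111.32)² + (-0.2385·86.06)²) = √(21795.379859 + 421.288351) = 149.0526 km
Kelbourne: √((0.3541·111.32)² + (-1.5996·86.06)²) = √(1553.811205 + 18950.709507) = 143.1940 km
Arvell: √((-0.4821·111.32)² + (-1.6299·86.06)²) = √(2880.186817 + 19675.446785) = 150.1853 km
Marrosk: √((-0.2980·111.32)² + (1.0022·86.06)²) = √(1100.471814 + 7438.947270) = 92.4090 km
Hollisk: √((1.1177·111.32)² + (-1.0163·86.06)²) = √(15480.924663 + 7649.737535) = 152.0877 km
Brinmoor: √((2.2604·111.32)² + (-0.2289·86.06)²) = √(63316.513498 + 388.055880) = 252.3976 km
Minimum: Marrosk at 92.4090 km.

Marrosk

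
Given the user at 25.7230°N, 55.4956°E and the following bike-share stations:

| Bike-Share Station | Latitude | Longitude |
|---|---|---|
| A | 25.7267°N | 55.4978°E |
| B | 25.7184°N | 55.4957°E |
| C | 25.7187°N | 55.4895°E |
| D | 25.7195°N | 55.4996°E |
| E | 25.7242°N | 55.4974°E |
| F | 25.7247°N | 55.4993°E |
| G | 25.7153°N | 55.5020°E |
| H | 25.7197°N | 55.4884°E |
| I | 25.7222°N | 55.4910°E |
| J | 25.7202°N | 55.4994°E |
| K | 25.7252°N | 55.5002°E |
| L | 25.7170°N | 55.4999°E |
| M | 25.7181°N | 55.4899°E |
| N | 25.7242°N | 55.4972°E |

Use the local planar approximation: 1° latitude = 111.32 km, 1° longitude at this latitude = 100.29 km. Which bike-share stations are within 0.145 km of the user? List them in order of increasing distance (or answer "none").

none

Distances from 25.7230°N, 55.4956°E:
A: √((0.0037·111.32)² + (0.0022·100.29)²) = √(0.169648 + 0.048681) = 0.4673 km
B: √((-0.0046·111.32)² + (0.0001·100.29)²) = √(0.262218 + 0.000101) = 0.5122 km
C: √((-0.0043·111.32)² + (-0.0061·100.29)²) = √(0.229131 + 0.374261) = 0.7768 km
D: √((-0.0035·111.32)² + (0.0040·100.29)²) = √(0.151804 + 0.160929) = 0.5592 km
E: √((0.0012·111.32)² + (0.0018·100.29)²) = √(0.017845 + 0.032588) = 0.2246 km
F: √((0.0017·111.32)² + (0.0037·100.29)²) = √(0.035813 + 0.137695) = 0.4165 km
G: √((-0.0077·111.32)² + (0.0064·100.29)²) = √(0.734730 + 0.411979) = 1.0708 km
H: √((-0.0033·111.32)² + (-0.0072·100.29)²) = √(0.134950 + 0.521411) = 0.8102 km
I: √((-0.0008·111.32)² + (-0.0046·100.29)²) = √(0.007931 + 0.212829) = 0.4699 km
J: √((-0.0028·111.32)² + (0.0038·100.29)²) = √(0.097154 + 0.145239) = 0.4923 km
K: √((0.0022·111.32)² + (0.0046·100.29)²) = √(0.059978 + 0.212829) = 0.5223 km
L: √((-0.0060·111.32)² + (0.0043·100.29)²) = √(0.446117 + 0.185974) = 0.7950 km
M: √((-0.0049·111.32)² + (-0.0057·100.29)²) = √(0.297535 + 0.326787) = 0.7901 km
N: √((0.0012·111.32)² + (0.0016·100.29)²) = √(0.017845 + 0.025749) = 0.2088 km
Threshold 0.145 km: none within range.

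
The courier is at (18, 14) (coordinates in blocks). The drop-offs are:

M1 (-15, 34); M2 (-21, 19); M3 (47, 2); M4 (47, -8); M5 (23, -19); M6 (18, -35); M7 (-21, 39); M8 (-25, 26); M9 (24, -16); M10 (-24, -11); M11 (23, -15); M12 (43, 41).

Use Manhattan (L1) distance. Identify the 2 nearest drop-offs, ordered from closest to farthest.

M11, M9

Distances from (18, 14):
M1: |-33| + |20| = 33 + 20 = 53 blocks
M2: |-39| + |5| = 39 + 5 = 44 blocks
M3: |29| + |-12| = 29 + 12 = 41 blocks
M4: |29| + |-22| = 29 + 22 = 51 blocks
M5: |5| + |-33| = 5 + 33 = 38 blocks
M6: |0| + |-49| = 0 + 49 = 49 blocks
M7: |-39| + |25| = 39 + 25 = 64 blocks
M8: |-43| + |12| = 43 + 12 = 55 blocks
M9: |6| + |-30| = 6 + 30 = 36 blocks
M10: |-42| + |-25| = 42 + 25 = 67 blocks
M11: |5| + |-29| = 5 + 29 = 34 blocks
M12: |25| + |27| = 25 + 27 = 52 blocks
Sorted: M11 (34 blocks) < M9 (36 blocks) < M5 (38 blocks) < M3 (41 blocks) < …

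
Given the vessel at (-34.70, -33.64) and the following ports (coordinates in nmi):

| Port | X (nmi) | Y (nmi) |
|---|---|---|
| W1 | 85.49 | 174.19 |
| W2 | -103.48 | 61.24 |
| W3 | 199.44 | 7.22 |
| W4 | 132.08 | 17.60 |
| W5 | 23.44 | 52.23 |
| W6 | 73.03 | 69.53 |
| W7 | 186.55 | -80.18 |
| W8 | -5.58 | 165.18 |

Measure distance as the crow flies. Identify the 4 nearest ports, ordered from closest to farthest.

Distances from (-34.70, -33.64):
W1: 240.08 nmi
W2: 117.19 nmi
W3: 237.68 nmi
W4: 174.47 nmi
W5: 103.70 nmi
W6: 149.16 nmi
W7: 226.09 nmi
W8: 200.94 nmi
Sorted: W5 (103.70 nmi) < W2 (117.19 nmi) < W6 (149.16 nmi) < W4 (174.47 nmi) < W8 (200.94 nmi) < W7 (226.09 nmi) < …

W5, W2, W6, W4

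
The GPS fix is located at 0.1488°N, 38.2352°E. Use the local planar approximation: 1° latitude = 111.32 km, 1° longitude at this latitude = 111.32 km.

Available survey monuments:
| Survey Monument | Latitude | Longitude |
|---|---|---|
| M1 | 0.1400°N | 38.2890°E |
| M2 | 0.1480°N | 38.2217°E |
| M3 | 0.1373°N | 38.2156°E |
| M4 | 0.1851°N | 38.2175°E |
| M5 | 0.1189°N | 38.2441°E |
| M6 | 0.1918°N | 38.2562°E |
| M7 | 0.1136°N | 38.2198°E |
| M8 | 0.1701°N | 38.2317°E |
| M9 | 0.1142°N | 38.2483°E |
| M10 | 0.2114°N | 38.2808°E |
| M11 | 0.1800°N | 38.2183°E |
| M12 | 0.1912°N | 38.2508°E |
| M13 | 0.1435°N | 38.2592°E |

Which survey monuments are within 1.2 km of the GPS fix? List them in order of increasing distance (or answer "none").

Distances from 0.1488°N, 38.2352°E:
M1: √((-0.0088·111.32)² + (0.0538·111.32)²) = √(0.959648 + 35.868313) = 6.0686 km
M2: √((-0.0008·111.32)² + (-0.0135·111.32)²) = √(0.007931 + 2.258468) = 1.5055 km
M3: √((-0.0115·111.32)² + (-0.0196·111.32)²) = √(1.638861 + 4.760565) = 2.5297 km
M4: √((0.0363·111.32)² + (-0.0177·111.32)²) = √(16.329002 + 3.882334) = 4.4957 km
M5: √((-0.0299·111.32)² + (0.0089·111.32)²) = √(11.078699 + 0.981582) = 3.4728 km
M6: √((0.0430·111.32)² + (0.0210·111.32)²) = √(22.913071 + 5.464935) = 5.3271 km
M7: √((-0.0352·111.32)² + (-0.0154·111.32)²) = √(15.354360 + 2.938920) = 4.2771 km
M8: √((0.0213·111.32)² + (-0.0035·111.32)²) = √(5.622191 + 0.151804) = 2.4029 km
M9: √((-0.0346·111.32)² + (0.0131·111.32)²) = √(14.835377 + 2.126616) = 4.1185 km
M10: √((0.0626·111.32)² + (0.0456·111.32)²) = √(48.561832 + 25.767725) = 8.6215 km
M11: √((0.0312·111.32)² + (-0.0169·111.32)²) = √(12.063007 + 3.539320) = 3.9500 km
M12: √((0.0424·111.32)² + (0.0156·111.32)²) = √(22.278098 + 3.015752) = 5.0293 km
M13: √((-0.0053·111.32)² + (0.0240·111.32)²) = √(0.348095 + 7.137874) = 2.7360 km
Threshold 1.2 km: none within range.

none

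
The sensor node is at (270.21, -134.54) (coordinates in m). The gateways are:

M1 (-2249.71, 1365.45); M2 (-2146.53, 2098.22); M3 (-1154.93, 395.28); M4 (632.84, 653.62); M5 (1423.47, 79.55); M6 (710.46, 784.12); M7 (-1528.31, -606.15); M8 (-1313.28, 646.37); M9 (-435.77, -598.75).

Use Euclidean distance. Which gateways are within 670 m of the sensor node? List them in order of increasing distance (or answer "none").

none

Distances from (270.21, -134.54):
M1: √((-2519.92)² + (1499.99)²) = √(6349996.8064 + 2249970.0001) = 2932.57 m
M2: √((-2416.74)² + (2232.76)²) = √(5840632.2276 + 4985217.2176) = 3290.27 m
M3: √((-1425.14)² + (529.82)²) = √(2031024.0196 + 280709.2324) = 1520.44 m
M4: √((362.63)² + (788.16)²) = √(131500.5169 + 621196.1856) = 867.58 m
M5: √((1153.26)² + (214.09)²) = √(1330008.6276 + 45834.5281) = 1172.96 m
M6: √((440.25)² + (918.66)²) = √(193820.0625 + 843936.1956) = 1018.70 m
M7: √((-1798.52)² + (-471.61)²) = √(3234674.1904 + 222415.9921) = 1859.33 m
M8: √((-1583.49)² + (780.91)²) = √(2507440.5801 + 609820.4281) = 1765.58 m
M9: √((-705.98)² + (-464.21)²) = √(498407.7604 + 215490.9241) = 844.93 m
Threshold 670 m: none within range.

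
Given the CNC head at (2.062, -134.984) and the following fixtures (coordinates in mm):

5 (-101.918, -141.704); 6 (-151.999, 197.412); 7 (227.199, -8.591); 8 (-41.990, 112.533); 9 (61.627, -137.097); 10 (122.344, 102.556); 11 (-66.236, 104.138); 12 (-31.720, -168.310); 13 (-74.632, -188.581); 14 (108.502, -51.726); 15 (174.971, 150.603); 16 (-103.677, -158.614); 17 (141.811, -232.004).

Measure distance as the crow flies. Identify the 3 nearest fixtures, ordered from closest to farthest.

Distances from (2.062, -134.984):
5: √((-103.980)² + (-6.720)²) = √(10811.84040 + 45.15840) = 104.197 mm
6: √((-154.061)² + (332.396)²) = √(23734.79172 + 110487.10082) = 366.363 mm
7: √((225.137)² + (126.393)²) = √(50686.66877 + 15975.19045) = 258.190 mm
8: √((-44.052)² + (247.517)²) = √(1940.57870 + 61264.66529) = 251.407 mm
9: √((59.565)² + (-2.113)²) = √(3547.98923 + 4.46477) = 59.602 mm
10: √((120.282)² + (237.540)²) = √(14467.75952 + 56425.25160) = 266.257 mm
11: √((-68.298)² + (239.122)²) = √(4664.61680 + 57179.33088) = 248.684 mm
12: √((-33.782)² + (-33.326)²) = √(1141.22352 + 1110.62228) = 47.454 mm
13: √((-76.694)² + (-53.597)²) = √(5881.96964 + 2872.63841) = 93.566 mm
14: √((106.440)² + (83.258)²) = √(11329.47360 + 6931.89456) = 135.135 mm
15: √((172.909)² + (285.587)²) = √(29897.52228 + 81559.93457) = 333.852 mm
16: √((-105.739)² + (-23.630)²) = √(11180.73612 + 558.37690) = 108.347 mm
17: √((139.749)² + (-97.020)²) = √(19529.78300 + 9412.88040) = 170.125 mm
Sorted: 12 (47.454 mm) < 9 (59.602 mm) < 13 (93.566 mm) < 5 (104.197 mm) < 16 (108.347 mm) < …

12, 9, 13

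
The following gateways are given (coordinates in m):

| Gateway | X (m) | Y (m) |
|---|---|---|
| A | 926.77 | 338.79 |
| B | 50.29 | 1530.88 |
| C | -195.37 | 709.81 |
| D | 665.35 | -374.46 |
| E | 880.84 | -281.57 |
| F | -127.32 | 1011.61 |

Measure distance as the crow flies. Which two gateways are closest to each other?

Pairwise distances:
D–E: √((215.49)² + (92.89)²) = √(46435.9401 + 8628.5521) = 234.66 m
C–F: √((68.05)² + (301.80)²) = √(4630.8025 + 91083.2400) = 309.38 m
B–F: √((-177.61)² + (-519.27)²) = √(31545.3121 + 269641.3329) = 548.80 m
A–E: √((-45.93)² + (-620.36)²) = √(2109.5649 + 384846.5296) = 622.06 m
A–D: √((-261.42)² + (-713.25)²) = √(68340.4164 + 508725.5625) = 759.65 m
B–C: √((-245.66)² + (-821.07)²) = √(60348.8356 + 674155.9449) = 857.03 m
A–C: √((-1122.14)² + (371.02)²) = √(1259198.1796 + 137655.8404) = 1181.89 m
A–F: √((-1054.09)² + (672.82)²) = √(1111105.7281 + 452686.7524) = 1250.52 m
C–D: √((860.72)² + (-1084.27)²) = √(740838.9184 + 1175641.4329) = 1384.37 m
C–E: √((1076.21)² + (-991.38)²) = √(1158227.9641 + 982834.3044) = 1463.24 m
A–B: √((-876.48)² + (1192.09)²) = √(768217.1904 + 1421078.5681) = 1479.63 m
D–F: √((-792.67)² + (1386.07)²) = √(628325.7289 + 1921190.0449) = 1596.72 m
E–F: √((-1008.16)² + (1293.18)²) = √(1016386.5856 + 1672314.5124) = 1639.73 m
B–E: √((830.55)² + (-1812.45)²) = √(689813.3025 + 3284975.0025) = 1993.69 m
B–D: √((615.06)² + (-1905.34)²) = √(378298.8036 + 3630320.5156) = 2002.15 m
Closest pair: D–E at 234.66 m.

D and E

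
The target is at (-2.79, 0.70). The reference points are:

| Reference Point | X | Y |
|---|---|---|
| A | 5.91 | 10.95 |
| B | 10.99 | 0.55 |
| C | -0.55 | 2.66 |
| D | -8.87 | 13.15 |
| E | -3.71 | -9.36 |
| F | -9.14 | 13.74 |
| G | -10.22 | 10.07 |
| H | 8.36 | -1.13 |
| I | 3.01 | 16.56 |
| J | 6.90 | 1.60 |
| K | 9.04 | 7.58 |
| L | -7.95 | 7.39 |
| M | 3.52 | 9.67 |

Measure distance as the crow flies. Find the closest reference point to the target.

C

Distances from (-2.79, 0.70):
A: √((8.70)² + (10.25)²) = √(75.6900 + 105.0625) = 13.44
B: √((13.78)² + (-0.15)²) = √(189.8884 + 0.0225) = 13.78
C: √((2.24)² + (1.96)²) = √(5.0176 + 3.8416) = 2.98
D: √((-6.08)² + (12.45)²) = √(36.9664 + 155.0025) = 13.86
E: √((-0.92)² + (-10.06)²) = √(0.8464 + 101.2036) = 10.10
F: √((-6.35)² + (13.04)²) = √(40.3225 + 170.0416) = 14.50
G: √((-7.43)² + (9.37)²) = √(55.2049 + 87.7969) = 11.96
H: √((11.15)² + (-1.83)²) = √(124.3225 + 3.3489) = 11.30
I: √((5.80)² + (15.86)²) = √(33.6400 + 251.5396) = 16.89
J: √((9.69)² + (0.90)²) = √(93.8961 + 0.8100) = 9.73
K: √((11.83)² + (6.88)²) = √(139.9489 + 47.3344) = 13.69
L: √((-5.16)² + (6.69)²) = √(26.6256 + 44.7561) = 8.45
M: √((6.31)² + (8.97)²) = √(39.8161 + 80.4609) = 10.97
Minimum: C at 2.98.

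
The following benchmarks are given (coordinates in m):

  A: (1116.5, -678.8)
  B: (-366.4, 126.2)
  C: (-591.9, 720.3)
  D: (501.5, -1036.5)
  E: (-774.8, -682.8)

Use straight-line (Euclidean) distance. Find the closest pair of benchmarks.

Pairwise distances:
A–B: 1687.3 m
A–C: 2208.2 m
A–D: 711.5 m
A–E: 1891.3 m
B–C: 635.5 m
B–D: 1450.9 m
B–E: 906.2 m
C–D: 2069.3 m
C–E: 1415.0 m
D–E: 1324.4 m
Closest pair: B–C at 635.5 m.

B and C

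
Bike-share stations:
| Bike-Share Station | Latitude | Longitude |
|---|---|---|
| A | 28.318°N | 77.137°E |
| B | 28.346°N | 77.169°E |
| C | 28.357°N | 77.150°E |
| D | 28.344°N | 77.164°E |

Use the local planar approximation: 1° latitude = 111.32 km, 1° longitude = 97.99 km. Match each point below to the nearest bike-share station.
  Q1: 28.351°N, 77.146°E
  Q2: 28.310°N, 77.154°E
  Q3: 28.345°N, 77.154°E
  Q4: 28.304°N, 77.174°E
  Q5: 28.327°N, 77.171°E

Q1→C; Q2→A; Q3→D; Q4→A; Q5→D

Q1 at 28.351°N, 77.146°E:
  A: √((-0.033·111.32)² + (-0.009·97.99)²) = √(13.49504 + 0.77777) = 3.778 km
  B: √((-0.005·111.32)² + (0.023·97.99)²) = √(0.30980 + 5.07948) = 2.321 km
  C: √((0.006·111.32)² + (0.004·97.99)²) = √(0.44612 + 0.15363) = 0.774 km
  D: √((-0.007·111.32)² + (0.018·97.99)²) = √(0.60721 + 3.11106) = 1.928 km
  → nearest: C (0.774 km)
Q2 at 28.310°N, 77.154°E:
  A: √((0.008·111.32)² + (-0.017·97.99)²) = √(0.79310 + 2.77499) = 1.889 km
  B: √((0.036·111.32)² + (0.015·97.99)²) = √(16.06022 + 2.16046) = 4.269 km
  C: √((0.047·111.32)² + (-0.004·97.99)²) = √(27.37424 + 0.15363) = 5.247 km
  D: √((0.034·111.32)² + (0.010·97.99)²) = √(14.32532 + 0.96020) = 3.910 km
  → nearest: A (1.889 km)
Q3 at 28.345°N, 77.154°E:
  A: √((-0.027·111.32)² + (-0.017·97.99)²) = √(9.03387 + 2.77499) = 3.436 km
  B: √((0.001·111.32)² + (0.015·97.99)²) = √(0.01239 + 2.16046) = 1.474 km
  C: √((0.012·111.32)² + (-0.004·97.99)²) = √(1.78447 + 0.15363) = 1.392 km
  D: √((-0.001·111.32)² + (0.010·97.99)²) = √(0.01239 + 0.96020) = 0.986 km
  → nearest: D (0.986 km)
Q4 at 28.304°N, 77.174°E:
  A: √((0.014·111.32)² + (-0.037·97.99)²) = √(2.42886 + 13.14519) = 3.946 km
  B: √((0.042·111.32)² + (-0.005·97.99)²) = √(21.85974 + 0.24005) = 4.701 km
  C: √((0.053·111.32)² + (-0.024·97.99)²) = √(34.80953 + 5.53078) = 6.351 km
  D: √((0.040·111.32)² + (-0.010·97.99)²) = √(19.82743 + 0.96020) = 4.559 km
  → nearest: A (3.946 km)
Q5 at 28.327°N, 77.171°E:
  A: √((-0.009·111.32)² + (-0.034·97.99)²) = √(1.00376 + 11.09996) = 3.479 km
  B: √((0.019·111.32)² + (-0.002·97.99)²) = √(4.47356 + 0.03841) = 2.124 km
  C: √((0.030·111.32)² + (-0.021·97.99)²) = √(11.15293 + 4.23450) = 3.923 km
  D: √((0.017·111.32)² + (-0.007·97.99)²) = √(3.58133 + 0.47050) = 2.013 km
  → nearest: D (2.013 km)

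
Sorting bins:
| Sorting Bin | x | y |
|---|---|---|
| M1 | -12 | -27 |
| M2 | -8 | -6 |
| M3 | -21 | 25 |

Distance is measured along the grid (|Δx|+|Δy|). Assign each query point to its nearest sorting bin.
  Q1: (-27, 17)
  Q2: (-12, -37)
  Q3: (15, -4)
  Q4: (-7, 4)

Q1→M3; Q2→M1; Q3→M2; Q4→M2

Q1 at (-27, 17):
  M1: |15| + |-44| = 15 + 44 = 59
  M2: |19| + |-23| = 19 + 23 = 42
  M3: |6| + |8| = 6 + 8 = 14
  → nearest: M3 (14)
Q2 at (-12, -37):
  M1: |0| + |10| = 0 + 10 = 10
  M2: |4| + |31| = 4 + 31 = 35
  M3: |-9| + |62| = 9 + 62 = 71
  → nearest: M1 (10)
Q3 at (15, -4):
  M1: |-27| + |-23| = 27 + 23 = 50
  M2: |-23| + |-2| = 23 + 2 = 25
  M3: |-36| + |29| = 36 + 29 = 65
  → nearest: M2 (25)
Q4 at (-7, 4):
  M1: |-5| + |-31| = 5 + 31 = 36
  M2: |-1| + |-10| = 1 + 10 = 11
  M3: |-14| + |21| = 14 + 21 = 35
  → nearest: M2 (11)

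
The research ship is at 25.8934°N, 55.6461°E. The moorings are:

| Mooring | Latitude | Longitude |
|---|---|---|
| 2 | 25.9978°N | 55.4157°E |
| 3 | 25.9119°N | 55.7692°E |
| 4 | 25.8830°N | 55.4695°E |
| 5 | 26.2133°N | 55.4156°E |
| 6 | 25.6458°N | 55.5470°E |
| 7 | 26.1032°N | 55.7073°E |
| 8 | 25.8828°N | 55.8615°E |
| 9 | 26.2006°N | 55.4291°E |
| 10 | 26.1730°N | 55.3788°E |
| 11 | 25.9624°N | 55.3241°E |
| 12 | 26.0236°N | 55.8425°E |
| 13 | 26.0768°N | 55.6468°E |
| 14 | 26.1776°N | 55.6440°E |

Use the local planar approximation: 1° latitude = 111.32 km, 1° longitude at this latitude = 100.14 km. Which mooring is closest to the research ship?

Distances from 25.8934°N, 55.6461°E:
2: √((0.1044·111.32)² + (-0.2304·100.14)²) = √(135.066421 + 532.328997) = 25.8340 km
3: √((0.0185·111.32)² + (0.1231·100.14)²) = √(4.241211 + 151.960698) = 12.4981 km
4: √((-0.0104·111.32)² + (-0.1766·100.14)²) = √(1.340334 + 312.749463) = 17.7226 km
5: √((0.3199·111.32)² + (-0.2305·100.14)²) = √(1268.162409 + 532.791188) = 42.4376 km
6: √((-0.2476·111.32)² + (-0.0991·100.14)²) = √(759.709708 + 98.483275) = 29.2949 km
7: √((0.2098·111.32)² + (0.0612·100.14)²) = √(545.453036 + 37.559346) = 24.1456 km
8: √((-0.0106·111.32)² + (0.2154·100.14)²) = √(1.392381 + 465.271630) = 21.6024 km
9: √((0.3072·111.32)² + (-0.2170·100.14)²) = √(1169.469280 + 472.209415) = 40.5176 km
10: √((0.2796·111.32)² + (-0.2673·100.14)²) = √(968.770107 + 716.494881) = 41.0520 km
11: √((0.0690·111.32)² + (-0.3220·100.14)²) = √(58.998990 + 1039.745184) = 33.1473 km
12: √((0.1302·111.32)² + (0.1964·100.14)²) = √(210.072094 + 386.810399) = 24.4312 km
13: √((0.1834·111.32)² + (0.0007·100.14)²) = √(416.816649 + 0.004914) = 20.4162 km
14: √((0.2842·111.32)² + (-0.0021·100.14)²) = √(1000.908880 + 0.044224) = 31.6378 km
Minimum: 3 at 12.4981 km.

3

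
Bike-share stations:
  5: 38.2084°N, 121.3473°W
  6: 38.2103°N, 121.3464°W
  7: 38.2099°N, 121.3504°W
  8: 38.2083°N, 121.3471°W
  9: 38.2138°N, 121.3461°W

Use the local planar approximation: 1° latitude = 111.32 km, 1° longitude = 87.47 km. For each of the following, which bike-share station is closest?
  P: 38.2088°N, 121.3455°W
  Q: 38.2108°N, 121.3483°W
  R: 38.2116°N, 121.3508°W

P at 38.2088°N, 121.3455°W:
  5: 0.1636 km
  6: 0.1846 km
  7: 0.4458 km
  8: 0.1506 km
  9: 0.5591 km
  → nearest: 8 (0.1506 km)
Q at 38.2108°N, 121.3483°W:
  5: 0.2811 km
  6: 0.1753 km
  7: 0.2092 km
  8: 0.2974 km
  9: 0.3854 km
  → nearest: 6 (0.1753 km)
R at 38.2116°N, 121.3508°W:
  5: 0.4697 km
  6: 0.4112 km
  7: 0.1925 km
  8: 0.4896 km
  9: 0.4785 km
  → nearest: 7 (0.1925 km)

P→8; Q→6; R→7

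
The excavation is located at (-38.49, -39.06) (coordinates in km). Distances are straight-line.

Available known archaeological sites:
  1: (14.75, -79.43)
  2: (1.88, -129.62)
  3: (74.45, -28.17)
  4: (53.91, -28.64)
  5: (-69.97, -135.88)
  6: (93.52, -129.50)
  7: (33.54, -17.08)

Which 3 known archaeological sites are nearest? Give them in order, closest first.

Distances from (-38.49, -39.06):
1: √((53.24)² + (-40.37)²) = √(2834.4976 + 1629.7369) = 66.81 km
2: √((40.37)² + (-90.56)²) = √(1629.7369 + 8201.1136) = 99.15 km
3: √((112.94)² + (10.89)²) = √(12755.4436 + 118.5921) = 113.46 km
4: √((92.40)² + (10.42)²) = √(8537.7600 + 108.5764) = 92.99 km
5: √((-31.48)² + (-96.82)²) = √(990.9904 + 9374.1124) = 101.81 km
6: √((132.01)² + (-90.44)²) = √(17426.6401 + 8179.3936) = 160.02 km
7: √((72.03)² + (21.98)²) = √(5188.3209 + 483.1204) = 75.31 km
Sorted: 1 (66.81 km) < 7 (75.31 km) < 4 (92.99 km) < 2 (99.15 km) < 5 (101.81 km) < …

1, 7, 4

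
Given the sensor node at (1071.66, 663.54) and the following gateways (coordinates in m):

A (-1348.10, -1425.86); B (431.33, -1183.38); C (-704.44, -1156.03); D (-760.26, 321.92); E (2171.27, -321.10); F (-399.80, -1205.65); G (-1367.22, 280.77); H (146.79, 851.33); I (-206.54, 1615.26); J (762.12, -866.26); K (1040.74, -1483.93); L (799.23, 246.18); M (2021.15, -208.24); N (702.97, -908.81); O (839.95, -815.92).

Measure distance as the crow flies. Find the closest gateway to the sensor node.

Distances from (1071.66, 663.54):
A: 3197.00 m
B: 1954.77 m
C: 2542.71 m
D: 1863.50 m
E: 1476.03 m
F: 2378.88 m
G: 2468.73 m
H: 943.74 m
I: 1593.60 m
J: 1560.80 m
K: 2147.69 m
L: 498.40 m
M: 1289.00 m
N: 1615.00 m
O: 1497.50 m
Minimum: L at 498.40 m.

L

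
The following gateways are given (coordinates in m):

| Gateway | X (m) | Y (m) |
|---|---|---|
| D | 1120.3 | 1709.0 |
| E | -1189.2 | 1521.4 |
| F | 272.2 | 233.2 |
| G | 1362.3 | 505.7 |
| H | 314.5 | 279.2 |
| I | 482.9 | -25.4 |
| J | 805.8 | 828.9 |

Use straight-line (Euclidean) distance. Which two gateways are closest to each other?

F and H

Pairwise distances:
D–E: 2317.1 m
D–F: 1702.1 m
D–G: 1227.4 m
D–H: 1641.2 m
D–I: 1847.8 m
D–J: 934.6 m
E–F: 1948.1 m
E–G: 2746.2 m
E–H: 1950.4 m
E–I: 2277.8 m
E–J: 2111.8 m
F–G: 1123.6 m
F–H: 62.5 m
F–I: 333.6 m
F–J: 799.7 m
G–H: 1072.0 m
G–I: 1027.3 m
G–J: 643.5 m
H–I: 348.1 m
H–J: 737.3 m
I–J: 913.3 m
Closest pair: F–H at 62.5 m.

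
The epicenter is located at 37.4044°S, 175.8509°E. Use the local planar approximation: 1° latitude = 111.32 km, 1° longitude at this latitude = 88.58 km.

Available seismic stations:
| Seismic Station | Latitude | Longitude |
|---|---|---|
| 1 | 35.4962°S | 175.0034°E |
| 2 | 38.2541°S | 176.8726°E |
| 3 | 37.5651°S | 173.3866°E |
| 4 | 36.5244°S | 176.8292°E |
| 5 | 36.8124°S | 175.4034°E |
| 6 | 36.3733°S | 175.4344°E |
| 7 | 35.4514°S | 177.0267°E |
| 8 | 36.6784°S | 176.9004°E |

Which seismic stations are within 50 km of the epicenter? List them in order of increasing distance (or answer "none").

none

Distances from 37.4044°S, 175.8509°E:
1: √((1.9082·111.32)² + (-0.8475·88.58)²) = √(45122.606469 + 5635.737619) = 225.2961 km
2: √((-0.8497·111.32)² + (1.0217·88.58)²) = √(8947.004007 + 8190.645671) = 130.9108 km
3: √((-0.1607·111.32)² + (-2.4643·88.58)²) = √(320.020757 + 47649.517352) = 219.0195 km
4: √((0.8800·111.32)² + (0.9783·88.58)²) = √(9596.475075 + 7509.576727) = 130.7901 km
5: √((0.5920·111.32)² + (-0.4475·88.58)²) = √(4342.999794 + 1571.293924) = 76.9044 km
6: √((1.0311·111.32)² + (-0.4165·88.58)²) = √(13174.919461 + 1361.135507) = 120.5656 km
7: √((1.9530·111.32)² + (1.1758·88.58)²) = √(47266.221071 + 10847.714927) = 241.0683 km
8: √((0.7260·111.32)² + (1.0495·88.58)²) = √(6531.600848 + 8642.437305) = 123.1829 km
Threshold 50 km: none within range.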